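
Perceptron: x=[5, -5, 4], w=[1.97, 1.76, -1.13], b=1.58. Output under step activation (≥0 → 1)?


z = (5)·(1.97) + (-5)·(1.76) + (4)·(-1.13) + 1.58
  = -1.89
step(z) = 0 (z<0)

0


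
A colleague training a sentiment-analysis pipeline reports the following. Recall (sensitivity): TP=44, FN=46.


Recall = TP/(TP+FN)
= 44/(44+46)
= 44/90 = 48.89%

48.89%


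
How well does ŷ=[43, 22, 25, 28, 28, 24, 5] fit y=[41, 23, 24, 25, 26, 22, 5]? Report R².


ȳ = 23.7143
SS_res = Σ(y-ŷ)² = 23
SS_tot = Σ(y-ȳ)² = 659.43
R² = 1 - SS_res/SS_tot = 1 - 0.0349 = 0.9651

0.9651


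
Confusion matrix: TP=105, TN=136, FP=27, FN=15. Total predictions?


Total = TP + TN + FP + FN
= 105 + 136 + 27 + 15
= 283
(Predicted positive: 132, predicted negative: 151)

283


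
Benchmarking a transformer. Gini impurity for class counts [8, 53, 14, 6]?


Probabilities: [8/81, 53/81, 14/81, 6/81] ≈ [0.0988, 0.6543, 0.1728, 0.0741]
Σpᵢ² = (64 + 2809 + 196 + 36)/81² = 3105/6561
Gini = 1 - Σpᵢ² = 1 - 3105/6561 = 0.5267

0.5267


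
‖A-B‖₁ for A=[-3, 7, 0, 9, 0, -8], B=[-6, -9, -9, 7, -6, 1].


d = |-3+ 6| + |7+ 9| + |0+ 9| + |9-7| + |0+ 6| + |-8-1|
  = 3 + 16 + 9 + 2 + 6 + 9
  = 45

45


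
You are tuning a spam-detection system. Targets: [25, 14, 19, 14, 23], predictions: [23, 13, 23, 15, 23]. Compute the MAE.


Absolute errors: |25-23|=2, |14-13|=1, |19-23|=4, |14-15|=1, |23-23|=0
Sum = 8
MAE = 8/5 = 8/5

8/5


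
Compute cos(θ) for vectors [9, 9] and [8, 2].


A·B = 9·8 + 9·2 = 90
‖A‖ = √162 = 12.7279, ‖B‖ = √68 = 8.2462
cos = 90/(√162·√68) = 90/√11016 = 0.8575

0.8575


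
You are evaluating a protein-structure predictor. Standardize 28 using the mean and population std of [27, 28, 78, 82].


μ = 53.75, σ = 26.2904
z = (28 - 53.75)/26.2904 = -0.9794

-0.9794


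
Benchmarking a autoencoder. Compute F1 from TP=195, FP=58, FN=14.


Precision = 195/253 = 0.7708
Recall = 195/209 = 0.933
F1 = 2·P·R/(P+R) = 2·TP/(2·TP+FP+FN) = 390/(390+58+14) = 390/462 = 0.8442

0.8442


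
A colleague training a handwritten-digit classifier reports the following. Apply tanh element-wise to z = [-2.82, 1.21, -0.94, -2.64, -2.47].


tanh(-2.82) = -0.9929
tanh(1.21) = 0.8367
tanh(-0.94) = -0.7352
tanh(-2.64) = -0.9899
tanh(-2.47) = -0.9858
result = [-0.9929, 0.8367, -0.7352, -0.9899, -0.9858]

[-0.9929, 0.8367, -0.7352, -0.9899, -0.9858]


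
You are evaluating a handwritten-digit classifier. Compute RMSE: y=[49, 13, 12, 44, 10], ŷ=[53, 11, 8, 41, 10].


MSE = 45/5 = 9
RMSE = √(45/5) = 3.0

3.0


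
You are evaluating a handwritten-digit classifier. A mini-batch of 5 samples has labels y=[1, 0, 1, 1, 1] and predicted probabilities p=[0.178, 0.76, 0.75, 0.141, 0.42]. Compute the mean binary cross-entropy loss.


L[0] = -ln(0.178) = 1.726
L[1] = -ln(1-0.76) = -ln(0.24) = 1.4271
L[2] = -ln(0.75) = 0.2877
L[3] = -ln(0.141) = 1.959
L[4] = -ln(0.42) = 0.8675
mean = (1.726 + 1.4271 + 0.2877 + 1.959 + 0.8675)/5 = 1.2535

1.2535


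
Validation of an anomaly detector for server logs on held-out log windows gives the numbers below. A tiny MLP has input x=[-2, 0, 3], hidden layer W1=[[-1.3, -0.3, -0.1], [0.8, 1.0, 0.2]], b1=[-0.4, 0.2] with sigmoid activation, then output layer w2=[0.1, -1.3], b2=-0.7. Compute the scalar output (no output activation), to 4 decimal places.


z1[0] = (-1.3)·(-2) + (-0.3)·(0) + (-0.1)·(3) - 0.4 = 1.9
z1[1] = (0.8)·(-2) + (1.0)·(0) + (0.2)·(3) + 0.2 = -0.8
h = sigmoid(z1) = [0.8699, 0.31]
output = (0.1)·(0.8699) + (-1.3)·(0.31) - 0.7 = -1.016

-1.016


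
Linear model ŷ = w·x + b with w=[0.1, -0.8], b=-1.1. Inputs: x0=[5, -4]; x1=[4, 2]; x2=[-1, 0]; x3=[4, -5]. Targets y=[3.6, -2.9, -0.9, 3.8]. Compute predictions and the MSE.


ŷ0 = (0.1)·(5) + (-0.8)·(-4) - 1.1 = 2.6
ŷ1 = (0.1)·(4) + (-0.8)·(2) - 1.1 = -2.3
ŷ2 = (0.1)·(-1) + (-0.8)·(0) - 1.1 = -1.2
ŷ3 = (0.1)·(4) + (-0.8)·(-5) - 1.1 = 3.3
errors² = [1.0, 0.36, 0.09, 0.25]
MSE = 1.7000/4 = 0.425

0.425


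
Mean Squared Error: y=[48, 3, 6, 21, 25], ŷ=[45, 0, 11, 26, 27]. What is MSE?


Squared errors: (48-45)²=9, (3-0)²=9, (6-11)²=25, (21-26)²=25, (25-27)²=4
Sum = 72
MSE = 72/5 = 72/5

72/5


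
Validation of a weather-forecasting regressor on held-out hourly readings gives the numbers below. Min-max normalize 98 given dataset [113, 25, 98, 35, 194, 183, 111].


min=25, max=194
(98-25)/(194-25) = 73/169 = 0.432

0.432


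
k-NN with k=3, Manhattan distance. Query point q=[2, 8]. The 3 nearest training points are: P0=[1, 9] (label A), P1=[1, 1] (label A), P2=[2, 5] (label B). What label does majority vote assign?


d(q,P0) = 2  (label A)
d(q,P1) = 8  (label A)
d(q,P2) = 3  (label B)
Votes: A=2, B=1
Majority → A

A


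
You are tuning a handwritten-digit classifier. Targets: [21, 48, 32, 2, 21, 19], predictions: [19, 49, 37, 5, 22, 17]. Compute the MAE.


Absolute errors: |21-19|=2, |48-49|=1, |32-37|=5, |2-5|=3, |21-22|=1, |19-17|=2
Sum = 14
MAE = 14/6 = 7/3

7/3


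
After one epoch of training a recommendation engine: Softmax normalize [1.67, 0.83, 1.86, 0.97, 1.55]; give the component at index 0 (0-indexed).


Exponentials: e^1.67=5.3122, e^0.83=2.2933, e^1.86=6.4237, e^0.97=2.6379, e^1.55=4.7115
Sum = 21.3786
Softmax = [0.2485, 0.1073, 0.3005, 0.1234, 0.2204]
p[0] = 5.3122/21.3786 = 0.2485

0.2485


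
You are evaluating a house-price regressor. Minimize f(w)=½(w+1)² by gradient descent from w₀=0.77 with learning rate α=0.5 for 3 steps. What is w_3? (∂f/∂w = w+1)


step 1: grad = 0.77+1 = 1.77; w = 0.77 - 0.5·(1.77) = -0.115
step 2: grad = -0.115+1 = 0.885; w = -0.115 - 0.5·(0.885) = -0.5575
step 3: grad = -0.5575+1 = 0.4425; w = -0.5575 - 0.5·(0.4425) = -0.77875

-0.77875


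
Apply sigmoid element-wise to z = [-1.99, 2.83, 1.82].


σ(-1.99) = 1/(1+e^1.99) = 0.1203
σ(2.83) = 1/(1+e^-2.83) = 0.9443
σ(1.82) = 1/(1+e^-1.82) = 0.8606
result = [0.1203, 0.9443, 0.8606]

[0.1203, 0.9443, 0.8606]


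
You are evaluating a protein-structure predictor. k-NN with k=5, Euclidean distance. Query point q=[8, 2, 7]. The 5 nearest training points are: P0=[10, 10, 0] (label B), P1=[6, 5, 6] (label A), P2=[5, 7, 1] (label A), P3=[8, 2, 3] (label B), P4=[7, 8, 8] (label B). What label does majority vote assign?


d(q,P0) = 10.8167  (label B)
d(q,P1) = 3.7417  (label A)
d(q,P2) = 8.3666  (label A)
d(q,P3) = 4.0  (label B)
d(q,P4) = 6.1644  (label B)
Votes: A=2, B=3
Majority → B

B


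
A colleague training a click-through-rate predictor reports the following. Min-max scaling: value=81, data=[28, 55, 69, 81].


min=28, max=81
(81-28)/(81-28) = 53/53 = 1.0

1.0


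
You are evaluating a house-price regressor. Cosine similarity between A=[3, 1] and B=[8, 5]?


A·B = 3·8 + 1·5 = 29
‖A‖ = √10 = 3.1623, ‖B‖ = √89 = 9.434
cos = 29/(√10·√89) = 29/√890 = 0.9721

0.9721


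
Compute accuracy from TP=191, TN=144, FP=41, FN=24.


Accuracy = (TP+TN)/(TP+TN+FP+FN)
= (191+144)/(400)
= 335/400 = 83.75%

83.75%


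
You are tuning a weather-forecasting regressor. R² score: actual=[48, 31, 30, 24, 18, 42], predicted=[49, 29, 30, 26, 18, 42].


ȳ = 32.1667
SS_res = Σ(y-ŷ)² = 9
SS_tot = Σ(y-ȳ)² = 620.83
R² = 1 - SS_res/SS_tot = 1 - 0.0145 = 0.9855

0.9855


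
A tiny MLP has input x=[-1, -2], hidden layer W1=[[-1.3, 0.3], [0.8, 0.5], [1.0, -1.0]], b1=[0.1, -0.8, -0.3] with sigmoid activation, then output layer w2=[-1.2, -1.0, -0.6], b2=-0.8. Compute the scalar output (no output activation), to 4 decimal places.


z1[0] = (-1.3)·(-1) + (0.3)·(-2) + 0.1 = 0.8
z1[1] = (0.8)·(-1) + (0.5)·(-2) - 0.8 = -2.6
z1[2] = (1.0)·(-1) + (-1.0)·(-2) - 0.3 = 0.7
h = sigmoid(z1) = [0.69, 0.0691, 0.6682]
output = (-1.2)·(0.69) + (-1.0)·(0.0691) + (-0.6)·(0.6682) - 0.8 = -2.098

-2.098


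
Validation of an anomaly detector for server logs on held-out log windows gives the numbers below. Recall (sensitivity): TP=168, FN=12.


Recall = TP/(TP+FN)
= 168/(168+12)
= 168/180 = 93.33%

93.33%


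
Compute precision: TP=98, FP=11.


Precision = TP/(TP+FP)
= 98/(98+11)
= 98/109 = 89.91%

89.91%


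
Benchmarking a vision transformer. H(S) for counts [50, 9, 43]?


Probabilities: [50/102, 9/102, 43/102] ≈ [0.4902, 0.0882, 0.4216]
H = -((50/102)·log₂(50/102) + (9/102)·log₂(9/102) + (43/102)·log₂(43/102))
  = 1.3386 bits

1.3386 bits


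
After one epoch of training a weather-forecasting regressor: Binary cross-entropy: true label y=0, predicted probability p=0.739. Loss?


BCE = -[y·ln(p) + (1-y)·ln(1-p)]
= -0 - 1·ln(1-0.739)
= -ln(0.261) = 1.3432

1.3432


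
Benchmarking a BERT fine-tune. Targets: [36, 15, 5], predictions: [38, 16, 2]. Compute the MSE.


Squared errors: (36-38)²=4, (15-16)²=1, (5-2)²=9
Sum = 14
MSE = 14/3 = 14/3

14/3


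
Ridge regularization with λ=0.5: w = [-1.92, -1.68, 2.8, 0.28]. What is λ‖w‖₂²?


‖w‖₂² = (-1.92)² + (-1.68)² + (2.8)² + (0.28)²
     = 3.6864 + 2.8224 + 7.84 + 0.0784
     = 14.4272
λ·‖w‖₂² = 0.5·14.4272 = 7.2136

7.2136


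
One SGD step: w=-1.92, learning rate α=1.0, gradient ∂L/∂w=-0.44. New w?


w_new = w - α·∇
= -1.92 - 1.0·-0.44
= -1.92 + 0.44
= -1.48

-1.48


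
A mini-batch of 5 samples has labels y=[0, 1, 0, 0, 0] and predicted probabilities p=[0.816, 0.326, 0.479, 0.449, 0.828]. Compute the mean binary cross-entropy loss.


L[0] = -ln(1-0.816) = -ln(0.184) = 1.6928
L[1] = -ln(0.326) = 1.1209
L[2] = -ln(1-0.479) = -ln(0.521) = 0.652
L[3] = -ln(1-0.449) = -ln(0.551) = 0.596
L[4] = -ln(1-0.828) = -ln(0.172) = 1.7603
mean = (1.6928 + 1.1209 + 0.652 + 0.596 + 1.7603)/5 = 1.1644

1.1644


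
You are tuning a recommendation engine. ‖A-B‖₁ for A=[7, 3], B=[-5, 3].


d = |7+ 5| + |3-3|
  = 12 + 0
  = 12

12


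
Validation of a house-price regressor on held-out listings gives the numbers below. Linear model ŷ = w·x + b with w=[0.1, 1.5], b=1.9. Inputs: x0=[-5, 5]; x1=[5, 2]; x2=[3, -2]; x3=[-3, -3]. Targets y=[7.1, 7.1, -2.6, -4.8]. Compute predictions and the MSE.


ŷ0 = (0.1)·(-5) + (1.5)·(5) + 1.9 = 8.9
ŷ1 = (0.1)·(5) + (1.5)·(2) + 1.9 = 5.4
ŷ2 = (0.1)·(3) + (1.5)·(-2) + 1.9 = -0.8
ŷ3 = (0.1)·(-3) + (1.5)·(-3) + 1.9 = -2.9
errors² = [3.24, 2.89, 3.24, 3.61]
MSE = 12.9800/4 = 3.245

3.245


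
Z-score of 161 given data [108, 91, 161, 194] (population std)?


μ = 138.5, σ = 41.1491
z = (161 - 138.5)/41.1491 = 0.5468

0.5468


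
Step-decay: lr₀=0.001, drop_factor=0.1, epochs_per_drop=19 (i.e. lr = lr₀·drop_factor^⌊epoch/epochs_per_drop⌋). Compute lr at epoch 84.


n_drops = ⌊84/19⌋ = 4
lr = 0.001·0.1^4 = 0.001·0.0001 = 0.0000001

0.0000001


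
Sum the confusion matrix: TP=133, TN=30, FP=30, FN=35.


Total = TP + TN + FP + FN
= 133 + 30 + 30 + 35
= 228
(Predicted positive: 163, predicted negative: 65)

228


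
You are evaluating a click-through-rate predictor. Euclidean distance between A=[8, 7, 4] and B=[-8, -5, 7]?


d = √((8+ 8)² + (7+ 5)² + (4-7)²)
  = √(256 + 144 + 9)
  = √409 = 20.2237

20.2237


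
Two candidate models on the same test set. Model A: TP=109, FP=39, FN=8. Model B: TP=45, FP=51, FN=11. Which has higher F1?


Model A: P=109/148=0.7365, R=109/117=0.9316, F1=2PR/(P+R)=2TP/(2TP+FP+FN)=218/265=0.8226
Model B: P=45/96=0.4688, R=45/56=0.8036, F1=2PR/(P+R)=2TP/(2TP+FP+FN)=90/152=0.5921
0.8226 > 0.5921 → Model A

Model A


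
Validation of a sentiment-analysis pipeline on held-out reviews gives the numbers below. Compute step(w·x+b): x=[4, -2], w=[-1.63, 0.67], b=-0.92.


z = (4)·(-1.63) + (-2)·(0.67) - 0.92
  = -8.78
step(z) = 0 (z<0)

0


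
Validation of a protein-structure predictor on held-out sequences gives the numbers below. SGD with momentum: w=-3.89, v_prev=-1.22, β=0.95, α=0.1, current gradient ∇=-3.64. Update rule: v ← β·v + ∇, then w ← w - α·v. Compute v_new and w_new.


v_new = 0.95·-1.22 - 3.64 = -1.159 - 3.64 = -4.799
w_new = -3.89 - 0.1·-4.799 = -3.89 + 0.4799 = -3.4101

v_new=-4.799, w_new=-3.4101


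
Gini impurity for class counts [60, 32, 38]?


Probabilities: [60/130, 32/130, 38/130] ≈ [0.4615, 0.2462, 0.2923]
Σpᵢ² = (3600 + 1024 + 1444)/130² = 6068/16900
Gini = 1 - Σpᵢ² = 1 - 6068/16900 = 0.6409

0.6409


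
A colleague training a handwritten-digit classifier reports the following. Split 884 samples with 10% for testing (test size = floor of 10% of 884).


Test = ⌊884·10/100⌋ = 88
Train = 884 - 88 = 796

Train: 796, Test: 88


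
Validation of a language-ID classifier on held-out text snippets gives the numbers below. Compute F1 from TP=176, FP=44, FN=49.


Precision = 176/220 = 0.8
Recall = 176/225 = 0.7822
F1 = 2·P·R/(P+R) = 2·TP/(2·TP+FP+FN) = 352/(352+44+49) = 352/445 = 0.791

0.791


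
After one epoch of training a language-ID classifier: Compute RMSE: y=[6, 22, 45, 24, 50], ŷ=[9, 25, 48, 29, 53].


MSE = 61/5 = 12.2
RMSE = √(61/5) = 3.4928

3.4928


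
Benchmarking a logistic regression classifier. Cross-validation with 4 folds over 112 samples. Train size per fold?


Fold size = 112/4 = 28
Training per fold = 112 - 28 = 84

84


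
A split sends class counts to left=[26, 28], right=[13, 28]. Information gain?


Parent = [39, 56], H_parent = 0.9768
H_left = 0.999 (n=54), H_right = 0.9012 (n=41)
H_children = (54/95)·0.999 + (41/95)·0.9012 = 0.9568
IG = 0.9768 - 0.9568 = 0.02

0.02


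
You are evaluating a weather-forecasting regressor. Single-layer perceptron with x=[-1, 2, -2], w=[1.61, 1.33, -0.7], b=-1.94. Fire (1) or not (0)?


z = (-1)·(1.61) + (2)·(1.33) + (-2)·(-0.7) - 1.94
  = 0.51
step(z) = 1 (z≥0)

1


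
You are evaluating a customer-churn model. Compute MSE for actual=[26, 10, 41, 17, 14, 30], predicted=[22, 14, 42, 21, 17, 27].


Squared errors: (26-22)²=16, (10-14)²=16, (41-42)²=1, (17-21)²=16, (14-17)²=9, (30-27)²=9
Sum = 67
MSE = 67/6 = 67/6

67/6


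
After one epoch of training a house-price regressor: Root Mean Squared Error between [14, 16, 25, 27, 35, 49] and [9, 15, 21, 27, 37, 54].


MSE = 71/6 = 11.8333
RMSE = √(71/6) = 3.44

3.44


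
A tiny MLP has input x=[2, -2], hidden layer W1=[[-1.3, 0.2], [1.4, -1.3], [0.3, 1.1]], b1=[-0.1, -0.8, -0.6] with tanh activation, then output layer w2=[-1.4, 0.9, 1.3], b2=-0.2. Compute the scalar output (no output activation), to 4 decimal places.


z1[0] = (-1.3)·(2) + (0.2)·(-2) - 0.1 = -3.1
z1[1] = (1.4)·(2) + (-1.3)·(-2) - 0.8 = 4.6
z1[2] = (0.3)·(2) + (1.1)·(-2) - 0.6 = -2.2
h = tanh(z1) = [-0.9959, 0.9998, -0.9757]
output = (-1.4)·(-0.9959) + (0.9)·(0.9998) + (1.3)·(-0.9757) - 0.2 = 0.8257

0.8257


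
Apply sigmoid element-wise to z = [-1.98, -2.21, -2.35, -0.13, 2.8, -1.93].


σ(-1.98) = 1/(1+e^1.98) = 0.1213
σ(-2.21) = 1/(1+e^2.21) = 0.0989
σ(-2.35) = 1/(1+e^2.35) = 0.0871
σ(-0.13) = 1/(1+e^0.13) = 0.4675
σ(2.8) = 1/(1+e^-2.8) = 0.9427
σ(-1.93) = 1/(1+e^1.93) = 0.1268
result = [0.1213, 0.0989, 0.0871, 0.4675, 0.9427, 0.1268]

[0.1213, 0.0989, 0.0871, 0.4675, 0.9427, 0.1268]


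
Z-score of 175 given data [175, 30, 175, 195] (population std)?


μ = 143.75, σ = 66.1792
z = (175 - 143.75)/66.1792 = 0.4722

0.4722


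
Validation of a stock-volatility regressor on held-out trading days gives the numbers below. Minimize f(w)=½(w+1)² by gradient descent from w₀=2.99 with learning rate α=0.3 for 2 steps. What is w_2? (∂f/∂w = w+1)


step 1: grad = 2.99+1 = 3.99; w = 2.99 - 0.3·(3.99) = 1.793
step 2: grad = 1.793+1 = 2.793; w = 1.793 - 0.3·(2.793) = 0.9551

0.9551


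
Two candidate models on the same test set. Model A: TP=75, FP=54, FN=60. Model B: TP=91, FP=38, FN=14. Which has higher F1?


Model A: P=75/129=0.5814, R=75/135=0.5556, F1=2PR/(P+R)=2TP/(2TP+FP+FN)=150/264=0.5682
Model B: P=91/129=0.7054, R=91/105=0.8667, F1=2PR/(P+R)=2TP/(2TP+FP+FN)=182/234=0.7778
0.5682 < 0.7778 → Model B

Model B


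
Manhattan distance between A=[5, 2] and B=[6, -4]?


d = |5-6| + |2+ 4|
  = 1 + 6
  = 7

7


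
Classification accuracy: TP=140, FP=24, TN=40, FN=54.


Accuracy = (TP+TN)/(TP+TN+FP+FN)
= (140+40)/(258)
= 180/258 = 69.77%

69.77%


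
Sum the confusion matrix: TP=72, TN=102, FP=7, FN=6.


Total = TP + TN + FP + FN
= 72 + 102 + 7 + 6
= 187
(Predicted positive: 79, predicted negative: 108)

187


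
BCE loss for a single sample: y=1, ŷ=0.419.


BCE = -[y·ln(p) + (1-y)·ln(1-p)]
= -1·ln(0.419) - 0
= -ln(0.419) = 0.8699

0.8699


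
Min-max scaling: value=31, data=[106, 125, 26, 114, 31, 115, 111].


min=26, max=125
(31-26)/(125-26) = 5/99 = 0.0505

0.0505


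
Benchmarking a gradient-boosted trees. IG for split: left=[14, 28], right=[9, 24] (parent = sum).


Parent = [23, 52], H_parent = 0.8893
H_left = 0.9183 (n=42), H_right = 0.8454 (n=33)
H_children = (42/75)·0.9183 + (33/75)·0.8454 = 0.8862
IG = 0.8893 - 0.8862 = 0.0031

0.0031


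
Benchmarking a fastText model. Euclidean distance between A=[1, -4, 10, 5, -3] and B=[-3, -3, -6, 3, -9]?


d = √((1+ 3)² + (-4+ 3)² + (10+ 6)² + (5-3)² + (-3+ 9)²)
  = √(16 + 1 + 256 + 4 + 36)
  = √313 = 17.6918

17.6918


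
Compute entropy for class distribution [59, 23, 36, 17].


Probabilities: [59/135, 23/135, 36/135, 17/135] ≈ [0.437, 0.1704, 0.2667, 0.1259]
H = -((59/135)·log₂(59/135) + (23/135)·log₂(23/135) + (36/135)·log₂(36/135) + (17/135)·log₂(17/135))
  = 1.8418 bits

1.8418 bits


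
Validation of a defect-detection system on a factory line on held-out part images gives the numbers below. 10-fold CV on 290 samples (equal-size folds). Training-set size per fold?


Fold size = 290/10 = 29
Training per fold = 290 - 29 = 261

261


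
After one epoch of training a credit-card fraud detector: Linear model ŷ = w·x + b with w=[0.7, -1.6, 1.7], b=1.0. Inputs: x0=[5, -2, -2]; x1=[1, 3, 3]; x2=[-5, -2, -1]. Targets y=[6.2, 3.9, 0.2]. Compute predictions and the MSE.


ŷ0 = (0.7)·(5) + (-1.6)·(-2) + (1.7)·(-2) + 1.0 = 4.3
ŷ1 = (0.7)·(1) + (-1.6)·(3) + (1.7)·(3) + 1.0 = 2.0
ŷ2 = (0.7)·(-5) + (-1.6)·(-2) + (1.7)·(-1) + 1.0 = -1.0
errors² = [3.61, 3.61, 1.44]
MSE = 8.6600/3 = 2.8867

2.8867


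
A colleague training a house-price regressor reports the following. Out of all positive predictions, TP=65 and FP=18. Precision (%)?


Precision = TP/(TP+FP)
= 65/(65+18)
= 65/83 = 78.31%

78.31%


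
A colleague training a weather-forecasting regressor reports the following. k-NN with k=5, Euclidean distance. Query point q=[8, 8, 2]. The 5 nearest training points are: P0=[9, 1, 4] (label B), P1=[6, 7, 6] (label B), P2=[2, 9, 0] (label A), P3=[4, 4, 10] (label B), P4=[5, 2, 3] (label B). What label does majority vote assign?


d(q,P0) = 7.3485  (label B)
d(q,P1) = 4.5826  (label B)
d(q,P2) = 6.4031  (label A)
d(q,P3) = 9.798  (label B)
d(q,P4) = 6.7823  (label B)
Votes: A=1, B=4
Majority → B

B


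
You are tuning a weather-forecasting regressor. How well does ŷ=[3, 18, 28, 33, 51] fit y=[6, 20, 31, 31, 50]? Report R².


ȳ = 27.6
SS_res = Σ(y-ŷ)² = 27
SS_tot = Σ(y-ȳ)² = 1049.2
R² = 1 - SS_res/SS_tot = 1 - 0.0257 = 0.9743

0.9743


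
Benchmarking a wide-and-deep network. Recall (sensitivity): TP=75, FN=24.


Recall = TP/(TP+FN)
= 75/(75+24)
= 75/99 = 75.76%

75.76%


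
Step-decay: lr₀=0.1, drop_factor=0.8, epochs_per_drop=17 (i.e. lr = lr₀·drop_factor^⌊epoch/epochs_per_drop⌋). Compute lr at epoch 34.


n_drops = ⌊34/17⌋ = 2
lr = 0.1·0.8^2 = 0.1·0.64 = 0.064

0.064


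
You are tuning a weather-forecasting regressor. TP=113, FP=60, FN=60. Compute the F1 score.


Precision = 113/173 = 0.6532
Recall = 113/173 = 0.6532
F1 = 2·P·R/(P+R) = 2·TP/(2·TP+FP+FN) = 226/(226+60+60) = 226/346 = 0.6532

0.6532


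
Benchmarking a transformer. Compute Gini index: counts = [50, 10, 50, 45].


Probabilities: [50/155, 10/155, 50/155, 45/155] ≈ [0.3226, 0.0645, 0.3226, 0.2903]
Σpᵢ² = (2500 + 100 + 2500 + 2025)/155² = 7125/24025
Gini = 1 - Σpᵢ² = 1 - 7125/24025 = 0.7034

0.7034


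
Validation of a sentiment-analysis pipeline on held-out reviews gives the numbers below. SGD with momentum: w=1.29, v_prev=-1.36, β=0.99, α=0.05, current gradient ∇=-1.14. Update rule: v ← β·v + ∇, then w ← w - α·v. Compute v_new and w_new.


v_new = 0.99·-1.36 - 1.14 = -1.3464 - 1.14 = -2.4864
w_new = 1.29 - 0.05·-2.4864 = 1.29 + 0.12432 = 1.41432

v_new=-2.4864, w_new=1.41432


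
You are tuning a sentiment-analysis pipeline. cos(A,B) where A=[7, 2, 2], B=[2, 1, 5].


A·B = 7·2 + 2·1 + 2·5 = 26
‖A‖ = √57 = 7.5498, ‖B‖ = √30 = 5.4772
cos = 26/(√57·√30) = 26/√1710 = 0.6287

0.6287


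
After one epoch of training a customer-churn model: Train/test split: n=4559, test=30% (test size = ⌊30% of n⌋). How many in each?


Test = ⌊4559·30/100⌋ = 1367
Train = 4559 - 1367 = 3192

Train: 3192, Test: 1367


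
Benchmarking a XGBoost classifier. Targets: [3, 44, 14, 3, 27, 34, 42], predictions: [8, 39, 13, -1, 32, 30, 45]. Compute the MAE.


Absolute errors: |3-8|=5, |44-39|=5, |14-13|=1, |3+ 1|=4, |27-32|=5, |34-30|=4, |42-45|=3
Sum = 27
MAE = 27/7 = 27/7

27/7


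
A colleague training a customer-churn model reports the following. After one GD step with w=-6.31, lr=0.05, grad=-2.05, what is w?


w_new = w - α·∇
= -6.31 - 0.05·-2.05
= -6.31 + 0.1025
= -6.2075

-6.2075


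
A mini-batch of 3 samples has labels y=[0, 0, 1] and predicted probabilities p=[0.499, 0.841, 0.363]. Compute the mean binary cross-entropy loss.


L[0] = -ln(1-0.499) = -ln(0.501) = 0.6911
L[1] = -ln(1-0.841) = -ln(0.159) = 1.8389
L[2] = -ln(0.363) = 1.0134
mean = (0.6911 + 1.8389 + 1.0134)/3 = 1.1811

1.1811


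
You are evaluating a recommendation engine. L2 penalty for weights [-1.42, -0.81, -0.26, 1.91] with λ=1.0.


‖w‖₂² = (-1.42)² + (-0.81)² + (-0.26)² + (1.91)²
     = 2.0164 + 0.6561 + 0.0676 + 3.6481
     = 6.3882
λ·‖w‖₂² = 1.0·6.3882 = 6.3882

6.3882


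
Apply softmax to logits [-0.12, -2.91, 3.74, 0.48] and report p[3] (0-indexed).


Exponentials: e^-0.12=0.8869, e^-2.91=0.0545, e^3.74=42.098, e^0.48=1.6161
Sum = 44.6555
Softmax = [0.0199, 0.0012, 0.9427, 0.0362]
p[3] = 1.6161/44.6555 = 0.0362

0.0362


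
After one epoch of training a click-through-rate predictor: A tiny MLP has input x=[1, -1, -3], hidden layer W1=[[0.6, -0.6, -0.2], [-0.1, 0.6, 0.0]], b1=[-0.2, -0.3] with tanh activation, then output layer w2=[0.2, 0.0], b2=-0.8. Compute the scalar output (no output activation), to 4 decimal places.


z1[0] = (0.6)·(1) + (-0.6)·(-1) + (-0.2)·(-3) - 0.2 = 1.6
z1[1] = (-0.1)·(1) + (0.6)·(-1) + (0.0)·(-3) - 0.3 = -1.0
h = tanh(z1) = [0.9217, -0.7616]
output = (0.2)·(0.9217) + (0.0)·(-0.7616) - 0.8 = -0.6157

-0.6157


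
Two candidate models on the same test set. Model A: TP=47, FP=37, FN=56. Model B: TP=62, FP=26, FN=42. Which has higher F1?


Model A: P=47/84=0.5595, R=47/103=0.4563, F1=2PR/(P+R)=2TP/(2TP+FP+FN)=94/187=0.5027
Model B: P=62/88=0.7045, R=62/104=0.5962, F1=2PR/(P+R)=2TP/(2TP+FP+FN)=124/192=0.6458
0.5027 < 0.6458 → Model B

Model B


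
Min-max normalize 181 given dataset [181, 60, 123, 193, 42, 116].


min=42, max=193
(181-42)/(193-42) = 139/151 = 0.9205

0.9205


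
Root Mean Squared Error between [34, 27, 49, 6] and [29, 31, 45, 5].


MSE = 58/4 = 14.5
RMSE = √(58/4) = 3.8079

3.8079


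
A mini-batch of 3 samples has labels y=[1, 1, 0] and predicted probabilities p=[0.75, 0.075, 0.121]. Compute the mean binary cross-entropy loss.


L[0] = -ln(0.75) = 0.2877
L[1] = -ln(0.075) = 2.5903
L[2] = -ln(1-0.121) = -ln(0.879) = 0.129
mean = (0.2877 + 2.5903 + 0.129)/3 = 1.0023

1.0023


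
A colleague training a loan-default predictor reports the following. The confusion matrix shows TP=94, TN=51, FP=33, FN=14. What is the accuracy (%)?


Accuracy = (TP+TN)/(TP+TN+FP+FN)
= (94+51)/(192)
= 145/192 = 75.52%

75.52%


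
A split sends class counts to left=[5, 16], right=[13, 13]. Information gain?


Parent = [18, 29], H_parent = 0.9601
H_left = 0.7919 (n=21), H_right = 1 (n=26)
H_children = (21/47)·0.7919 + (26/47)·1 = 0.907
IG = 0.9601 - 0.907 = 0.0531

0.0531


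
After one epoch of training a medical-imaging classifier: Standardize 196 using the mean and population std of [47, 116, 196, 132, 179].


μ = 134, σ = 52.4709
z = (196 - 134)/52.4709 = 1.1816

1.1816


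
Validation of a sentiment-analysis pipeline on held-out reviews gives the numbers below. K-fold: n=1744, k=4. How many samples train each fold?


Fold size = 1744/4 = 436
Training per fold = 1744 - 436 = 1308

1308


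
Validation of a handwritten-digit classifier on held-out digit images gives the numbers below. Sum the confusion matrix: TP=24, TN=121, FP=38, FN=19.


Total = TP + TN + FP + FN
= 24 + 121 + 38 + 19
= 202
(Predicted positive: 62, predicted negative: 140)

202


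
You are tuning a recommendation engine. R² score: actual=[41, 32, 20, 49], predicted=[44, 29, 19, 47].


ȳ = 35.5
SS_res = Σ(y-ŷ)² = 23
SS_tot = Σ(y-ȳ)² = 465
R² = 1 - SS_res/SS_tot = 1 - 0.0495 = 0.9505

0.9505


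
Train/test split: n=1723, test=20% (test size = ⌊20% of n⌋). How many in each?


Test = ⌊1723·20/100⌋ = 344
Train = 1723 - 344 = 1379

Train: 1379, Test: 344


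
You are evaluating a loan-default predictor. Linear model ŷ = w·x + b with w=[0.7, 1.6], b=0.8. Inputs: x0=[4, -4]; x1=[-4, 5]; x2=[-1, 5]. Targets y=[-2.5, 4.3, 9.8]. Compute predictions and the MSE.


ŷ0 = (0.7)·(4) + (1.6)·(-4) + 0.8 = -2.8
ŷ1 = (0.7)·(-4) + (1.6)·(5) + 0.8 = 6.0
ŷ2 = (0.7)·(-1) + (1.6)·(5) + 0.8 = 8.1
errors² = [0.09, 2.89, 2.89]
MSE = 5.8700/3 = 1.9567

1.9567


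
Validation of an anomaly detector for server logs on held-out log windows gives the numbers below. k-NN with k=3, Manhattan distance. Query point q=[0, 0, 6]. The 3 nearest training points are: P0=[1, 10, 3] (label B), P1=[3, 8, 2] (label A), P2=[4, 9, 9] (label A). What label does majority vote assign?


d(q,P0) = 14  (label B)
d(q,P1) = 15  (label A)
d(q,P2) = 16  (label A)
Votes: A=2, B=1
Majority → A

A


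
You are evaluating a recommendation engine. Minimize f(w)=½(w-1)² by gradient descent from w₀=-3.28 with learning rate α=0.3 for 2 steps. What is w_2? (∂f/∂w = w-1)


step 1: grad = -3.28-1 = -4.28; w = -3.28 - 0.3·(-4.28) = -1.996
step 2: grad = -1.996-1 = -2.996; w = -1.996 - 0.3·(-2.996) = -1.0972

-1.0972


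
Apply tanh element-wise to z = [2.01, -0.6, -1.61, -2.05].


tanh(2.01) = 0.9647
tanh(-0.6) = -0.537
tanh(-1.61) = -0.9232
tanh(-2.05) = -0.9674
result = [0.9647, -0.537, -0.9232, -0.9674]

[0.9647, -0.537, -0.9232, -0.9674]


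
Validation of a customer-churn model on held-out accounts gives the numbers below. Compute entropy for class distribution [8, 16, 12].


Probabilities: [8/36, 16/36, 12/36] ≈ [0.2222, 0.4444, 0.3333]
H = -((8/36)·log₂(8/36) + (16/36)·log₂(16/36) + (12/36)·log₂(12/36))
  = 1.5305 bits

1.5305 bits


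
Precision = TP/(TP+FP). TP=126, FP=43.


Precision = TP/(TP+FP)
= 126/(126+43)
= 126/169 = 74.56%

74.56%


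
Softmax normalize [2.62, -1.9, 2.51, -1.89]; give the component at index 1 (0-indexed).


Exponentials: e^2.62=13.7357, e^-1.9=0.1496, e^2.51=12.3049, e^-1.89=0.1511
Sum = 26.3413
Softmax = [0.5215, 0.0057, 0.4671, 0.0057]
p[1] = 0.1496/26.3413 = 0.0057

0.0057


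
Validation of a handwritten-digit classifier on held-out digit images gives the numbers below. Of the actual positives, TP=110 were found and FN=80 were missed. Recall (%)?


Recall = TP/(TP+FN)
= 110/(110+80)
= 110/190 = 57.89%

57.89%


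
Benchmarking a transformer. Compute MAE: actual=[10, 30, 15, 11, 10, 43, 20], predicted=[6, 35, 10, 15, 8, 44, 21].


Absolute errors: |10-6|=4, |30-35|=5, |15-10|=5, |11-15|=4, |10-8|=2, |43-44|=1, |20-21|=1
Sum = 22
MAE = 22/7 = 22/7

22/7


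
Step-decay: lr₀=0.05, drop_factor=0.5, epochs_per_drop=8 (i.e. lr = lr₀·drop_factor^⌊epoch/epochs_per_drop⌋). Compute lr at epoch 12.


n_drops = ⌊12/8⌋ = 1
lr = 0.05·0.5^1 = 0.05·0.5 = 0.025

0.025


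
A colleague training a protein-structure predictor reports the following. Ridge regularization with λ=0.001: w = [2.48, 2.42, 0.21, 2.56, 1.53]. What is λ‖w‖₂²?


‖w‖₂² = (2.48)² + (2.42)² + (0.21)² + (2.56)² + (1.53)²
     = 6.1504 + 5.8564 + 0.0441 + 6.5536 + 2.3409
     = 20.9454
λ·‖w‖₂² = 0.001·20.9454 = 0.020945

0.020945


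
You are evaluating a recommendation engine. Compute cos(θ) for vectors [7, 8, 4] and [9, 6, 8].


A·B = 7·9 + 8·6 + 4·8 = 143
‖A‖ = √129 = 11.3578, ‖B‖ = √181 = 13.4536
cos = 143/(√129·√181) = 143/√23349 = 0.9358

0.9358


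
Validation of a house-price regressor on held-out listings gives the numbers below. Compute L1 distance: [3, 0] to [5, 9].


d = |3-5| + |0-9|
  = 2 + 9
  = 11

11


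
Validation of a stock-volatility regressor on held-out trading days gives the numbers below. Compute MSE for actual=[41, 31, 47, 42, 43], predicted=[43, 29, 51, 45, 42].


Squared errors: (41-43)²=4, (31-29)²=4, (47-51)²=16, (42-45)²=9, (43-42)²=1
Sum = 34
MSE = 34/5 = 34/5

34/5


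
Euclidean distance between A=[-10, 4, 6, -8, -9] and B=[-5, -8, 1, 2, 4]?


d = √((-10+ 5)² + (4+ 8)² + (6-1)² + (-8-2)² + (-9-4)²)
  = √(25 + 144 + 25 + 100 + 169)
  = √463 = 21.5174

21.5174


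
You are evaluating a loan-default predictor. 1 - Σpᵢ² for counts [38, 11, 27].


Probabilities: [38/76, 11/76, 27/76] ≈ [0.5, 0.1447, 0.3553]
Σpᵢ² = (1444 + 121 + 729)/76² = 2294/5776
Gini = 1 - Σpᵢ² = 1 - 2294/5776 = 0.6028

0.6028


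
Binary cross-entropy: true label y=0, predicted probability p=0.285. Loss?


BCE = -[y·ln(p) + (1-y)·ln(1-p)]
= -0 - 1·ln(1-0.285)
= -ln(0.715) = 0.3355

0.3355


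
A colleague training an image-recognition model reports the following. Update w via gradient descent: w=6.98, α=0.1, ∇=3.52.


w_new = w - α·∇
= 6.98 - 0.1·3.52
= 6.98 - 0.352
= 6.628

6.628


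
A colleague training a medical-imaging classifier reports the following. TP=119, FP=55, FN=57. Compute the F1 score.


Precision = 119/174 = 0.6839
Recall = 119/176 = 0.6761
F1 = 2·P·R/(P+R) = 2·TP/(2·TP+FP+FN) = 238/(238+55+57) = 238/350 = 0.68

0.68


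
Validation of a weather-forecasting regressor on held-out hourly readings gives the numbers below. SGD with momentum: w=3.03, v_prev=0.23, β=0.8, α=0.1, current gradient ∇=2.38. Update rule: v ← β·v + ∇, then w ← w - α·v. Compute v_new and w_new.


v_new = 0.8·0.23 + 2.38 = 0.184 + 2.38 = 2.564
w_new = 3.03 - 0.1·2.564 = 3.03 - 0.2564 = 2.7736

v_new=2.564, w_new=2.7736


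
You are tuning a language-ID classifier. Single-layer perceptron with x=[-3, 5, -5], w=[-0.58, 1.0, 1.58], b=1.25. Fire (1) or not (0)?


z = (-3)·(-0.58) + (5)·(1.0) + (-5)·(1.58) + 1.25
  = 0.09
step(z) = 1 (z≥0)

1


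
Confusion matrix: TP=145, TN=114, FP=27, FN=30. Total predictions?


Total = TP + TN + FP + FN
= 145 + 114 + 27 + 30
= 316
(Predicted positive: 172, predicted negative: 144)

316


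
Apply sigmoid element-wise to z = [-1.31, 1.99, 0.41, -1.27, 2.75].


σ(-1.31) = 1/(1+e^1.31) = 0.2125
σ(1.99) = 1/(1+e^-1.99) = 0.8797
σ(0.41) = 1/(1+e^-0.41) = 0.6011
σ(-1.27) = 1/(1+e^1.27) = 0.2193
σ(2.75) = 1/(1+e^-2.75) = 0.9399
result = [0.2125, 0.8797, 0.6011, 0.2193, 0.9399]

[0.2125, 0.8797, 0.6011, 0.2193, 0.9399]


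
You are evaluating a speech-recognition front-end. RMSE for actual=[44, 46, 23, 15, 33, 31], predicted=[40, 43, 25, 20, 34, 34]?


MSE = 64/6 = 10.6667
RMSE = √(64/6) = 3.266

3.266


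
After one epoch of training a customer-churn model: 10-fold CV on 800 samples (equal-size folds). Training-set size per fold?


Fold size = 800/10 = 80
Training per fold = 800 - 80 = 720

720


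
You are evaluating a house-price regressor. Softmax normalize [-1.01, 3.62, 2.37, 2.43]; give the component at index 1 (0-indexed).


Exponentials: e^-1.01=0.3642, e^3.62=37.3376, e^2.37=10.6974, e^2.43=11.3589
Sum = 59.7581
Softmax = [0.0061, 0.6248, 0.179, 0.1901]
p[1] = 37.3376/59.7581 = 0.6248

0.6248


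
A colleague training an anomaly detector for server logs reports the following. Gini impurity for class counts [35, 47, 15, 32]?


Probabilities: [35/129, 47/129, 15/129, 32/129] ≈ [0.2713, 0.3643, 0.1163, 0.2481]
Σpᵢ² = (1225 + 2209 + 225 + 1024)/129² = 4683/16641
Gini = 1 - Σpᵢ² = 1 - 4683/16641 = 0.7186

0.7186


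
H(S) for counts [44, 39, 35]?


Probabilities: [44/118, 39/118, 35/118] ≈ [0.3729, 0.3305, 0.2966]
H = -((44/118)·log₂(44/118) + (39/118)·log₂(39/118) + (35/118)·log₂(35/118))
  = 1.5787 bits

1.5787 bits


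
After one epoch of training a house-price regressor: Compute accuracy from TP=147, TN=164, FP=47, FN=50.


Accuracy = (TP+TN)/(TP+TN+FP+FN)
= (147+164)/(408)
= 311/408 = 76.23%

76.23%


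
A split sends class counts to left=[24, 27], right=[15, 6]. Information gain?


Parent = [39, 33], H_parent = 0.995
H_left = 0.9975 (n=51), H_right = 0.8631 (n=21)
H_children = (51/72)·0.9975 + (21/72)·0.8631 = 0.9583
IG = 0.995 - 0.9583 = 0.0367

0.0367


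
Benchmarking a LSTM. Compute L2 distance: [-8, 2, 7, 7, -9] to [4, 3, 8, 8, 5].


d = √((-8-4)² + (2-3)² + (7-8)² + (7-8)² + (-9-5)²)
  = √(144 + 1 + 1 + 1 + 196)
  = √343 = 18.5203

18.5203


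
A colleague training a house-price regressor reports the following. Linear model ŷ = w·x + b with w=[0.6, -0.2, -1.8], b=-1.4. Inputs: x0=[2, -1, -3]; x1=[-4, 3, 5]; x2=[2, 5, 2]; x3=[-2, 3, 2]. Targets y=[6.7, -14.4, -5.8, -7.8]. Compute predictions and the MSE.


ŷ0 = (0.6)·(2) + (-0.2)·(-1) + (-1.8)·(-3) - 1.4 = 5.4
ŷ1 = (0.6)·(-4) + (-0.2)·(3) + (-1.8)·(5) - 1.4 = -13.4
ŷ2 = (0.6)·(2) + (-0.2)·(5) + (-1.8)·(2) - 1.4 = -4.8
ŷ3 = (0.6)·(-2) + (-0.2)·(3) + (-1.8)·(2) - 1.4 = -6.8
errors² = [1.69, 1.0, 1.0, 1.0]
MSE = 4.6900/4 = 1.1725

1.1725


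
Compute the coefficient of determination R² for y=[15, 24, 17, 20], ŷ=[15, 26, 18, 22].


ȳ = 19
SS_res = Σ(y-ŷ)² = 9
SS_tot = Σ(y-ȳ)² = 46
R² = 1 - SS_res/SS_tot = 1 - 0.1957 = 0.8043

0.8043


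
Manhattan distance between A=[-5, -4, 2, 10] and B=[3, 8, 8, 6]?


d = |-5-3| + |-4-8| + |2-8| + |10-6|
  = 8 + 12 + 6 + 4
  = 30

30


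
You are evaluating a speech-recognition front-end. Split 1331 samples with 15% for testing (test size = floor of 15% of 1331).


Test = ⌊1331·15/100⌋ = 199
Train = 1331 - 199 = 1132

Train: 1132, Test: 199


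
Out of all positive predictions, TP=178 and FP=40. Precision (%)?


Precision = TP/(TP+FP)
= 178/(178+40)
= 178/218 = 81.65%

81.65%


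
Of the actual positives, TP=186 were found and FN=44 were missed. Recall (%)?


Recall = TP/(TP+FN)
= 186/(186+44)
= 186/230 = 80.87%

80.87%


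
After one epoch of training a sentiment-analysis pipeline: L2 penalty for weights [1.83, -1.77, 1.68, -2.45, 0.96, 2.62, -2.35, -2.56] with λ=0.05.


‖w‖₂² = (1.83)² + (-1.77)² + (1.68)² + (-2.45)² + (0.96)² + (2.62)² + (-2.35)² + (-2.56)²
     = 3.3489 + 3.1329 + 2.8224 + 6.0025 + 0.9216 + 6.8644 + 5.5225 + 6.5536
     = 35.1688
λ·‖w‖₂² = 0.05·35.1688 = 1.75844

1.75844


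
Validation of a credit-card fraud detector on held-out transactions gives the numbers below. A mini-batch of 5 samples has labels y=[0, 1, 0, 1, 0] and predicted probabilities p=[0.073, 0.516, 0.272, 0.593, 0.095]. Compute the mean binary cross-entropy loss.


L[0] = -ln(1-0.073) = -ln(0.927) = 0.0758
L[1] = -ln(0.516) = 0.6616
L[2] = -ln(1-0.272) = -ln(0.728) = 0.3175
L[3] = -ln(0.593) = 0.5226
L[4] = -ln(1-0.095) = -ln(0.905) = 0.0998
mean = (0.0758 + 0.6616 + 0.3175 + 0.5226 + 0.0998)/5 = 0.3355

0.3355


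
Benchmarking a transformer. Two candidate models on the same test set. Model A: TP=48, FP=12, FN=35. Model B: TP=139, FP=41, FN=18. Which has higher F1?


Model A: P=48/60=0.8, R=48/83=0.5783, F1=2PR/(P+R)=2TP/(2TP+FP+FN)=96/143=0.6713
Model B: P=139/180=0.7722, R=139/157=0.8854, F1=2PR/(P+R)=2TP/(2TP+FP+FN)=278/337=0.8249
0.6713 < 0.8249 → Model B

Model B


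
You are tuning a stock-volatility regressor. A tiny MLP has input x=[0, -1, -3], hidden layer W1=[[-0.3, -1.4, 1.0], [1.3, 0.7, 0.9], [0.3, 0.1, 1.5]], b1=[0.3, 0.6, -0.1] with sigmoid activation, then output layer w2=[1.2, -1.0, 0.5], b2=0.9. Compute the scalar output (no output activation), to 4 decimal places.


z1[0] = (-0.3)·(0) + (-1.4)·(-1) + (1.0)·(-3) + 0.3 = -1.3
z1[1] = (1.3)·(0) + (0.7)·(-1) + (0.9)·(-3) + 0.6 = -2.8
z1[2] = (0.3)·(0) + (0.1)·(-1) + (1.5)·(-3) - 0.1 = -4.7
h = sigmoid(z1) = [0.2142, 0.0573, 0.009]
output = (1.2)·(0.2142) + (-1.0)·(0.0573) + (0.5)·(0.009) + 0.9 = 1.1042

1.1042


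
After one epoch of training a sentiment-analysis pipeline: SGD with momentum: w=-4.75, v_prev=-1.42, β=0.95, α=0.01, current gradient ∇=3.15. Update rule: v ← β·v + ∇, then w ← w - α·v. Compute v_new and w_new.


v_new = 0.95·-1.42 + 3.15 = -1.349 + 3.15 = 1.801
w_new = -4.75 - 0.01·1.801 = -4.75 - 0.01801 = -4.76801

v_new=1.801, w_new=-4.76801


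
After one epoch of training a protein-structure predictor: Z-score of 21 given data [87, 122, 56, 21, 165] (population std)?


μ = 90.2, σ = 50.1494
z = (21 - 90.2)/50.1494 = -1.3799

-1.3799


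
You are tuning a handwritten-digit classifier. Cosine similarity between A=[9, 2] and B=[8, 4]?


A·B = 9·8 + 2·4 = 80
‖A‖ = √85 = 9.2195, ‖B‖ = √80 = 8.9443
cos = 80/(√85·√80) = 80/√6800 = 0.9701

0.9701


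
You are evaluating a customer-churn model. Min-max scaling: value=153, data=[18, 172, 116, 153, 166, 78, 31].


min=18, max=172
(153-18)/(172-18) = 135/154 = 0.8766

0.8766


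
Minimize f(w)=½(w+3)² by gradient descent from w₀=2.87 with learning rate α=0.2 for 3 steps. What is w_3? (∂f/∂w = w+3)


step 1: grad = 2.87+3 = 5.87; w = 2.87 - 0.2·(5.87) = 1.696
step 2: grad = 1.696+3 = 4.696; w = 1.696 - 0.2·(4.696) = 0.7568
step 3: grad = 0.7568+3 = 3.7568; w = 0.7568 - 0.2·(3.7568) = 0.00544

0.00544


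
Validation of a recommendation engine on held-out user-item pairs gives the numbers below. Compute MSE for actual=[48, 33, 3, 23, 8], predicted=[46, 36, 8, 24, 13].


Squared errors: (48-46)²=4, (33-36)²=9, (3-8)²=25, (23-24)²=1, (8-13)²=25
Sum = 64
MSE = 64/5 = 64/5

64/5


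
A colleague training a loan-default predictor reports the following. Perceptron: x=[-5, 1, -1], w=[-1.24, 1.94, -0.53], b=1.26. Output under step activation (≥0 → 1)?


z = (-5)·(-1.24) + (1)·(1.94) + (-1)·(-0.53) + 1.26
  = 9.93
step(z) = 1 (z≥0)

1


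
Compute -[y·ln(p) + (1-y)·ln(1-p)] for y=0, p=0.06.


BCE = -[y·ln(p) + (1-y)·ln(1-p)]
= -0 - 1·ln(1-0.06)
= -ln(0.94) = 0.0619

0.0619


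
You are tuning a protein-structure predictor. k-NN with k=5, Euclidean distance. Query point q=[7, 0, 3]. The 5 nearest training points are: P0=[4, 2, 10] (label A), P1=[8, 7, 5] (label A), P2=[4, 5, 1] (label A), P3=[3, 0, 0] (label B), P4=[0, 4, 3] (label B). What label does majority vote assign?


d(q,P0) = 7.874  (label A)
d(q,P1) = 7.3485  (label A)
d(q,P2) = 6.1644  (label A)
d(q,P3) = 5.0  (label B)
d(q,P4) = 8.0623  (label B)
Votes: A=3, B=2
Majority → A

A


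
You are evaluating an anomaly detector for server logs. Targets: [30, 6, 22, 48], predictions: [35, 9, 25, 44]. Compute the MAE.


Absolute errors: |30-35|=5, |6-9|=3, |22-25|=3, |48-44|=4
Sum = 15
MAE = 15/4 = 15/4

15/4


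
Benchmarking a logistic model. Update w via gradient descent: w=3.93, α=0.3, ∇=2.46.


w_new = w - α·∇
= 3.93 - 0.3·2.46
= 3.93 - 0.738
= 3.192

3.192
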